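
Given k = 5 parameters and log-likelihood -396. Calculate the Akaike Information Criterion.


AIC = 2k - 2*loglik = 2(5) - 2(-396).
= 10 + 792 = 802.

802


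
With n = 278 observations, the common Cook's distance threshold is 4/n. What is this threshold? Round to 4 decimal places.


Using the rule of thumb:
Threshold = 4 / 278 = 0.0144.

0.0144


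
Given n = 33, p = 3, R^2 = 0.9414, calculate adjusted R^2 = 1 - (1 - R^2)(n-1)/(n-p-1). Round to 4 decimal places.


Using the formula:
(1 - 0.9414) = 0.0586.
Multiply by 32/29: 0.0586 * 32 = 1.8752, then 1.8752 / 29 = 0.0647.
Adj R^2 = 1 - 0.0647 = 0.9353.

0.9353


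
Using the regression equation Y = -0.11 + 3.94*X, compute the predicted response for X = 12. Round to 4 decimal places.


Predicted value:
Y = -0.11 + (3.94)(12) = -0.11 + 47.2800 = 47.1700.

47.1700


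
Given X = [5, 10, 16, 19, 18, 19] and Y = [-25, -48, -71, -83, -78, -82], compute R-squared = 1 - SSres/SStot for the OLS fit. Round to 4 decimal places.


The fitted line is Y = -5.9305 + -4.0393*X.
SSres = 5.2447, SStot = 2705.5000.
R^2 = 1 - SSres/SStot = 0.9981.

0.9981


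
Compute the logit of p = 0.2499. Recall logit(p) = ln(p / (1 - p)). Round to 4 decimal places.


Compute the odds: 0.2499/0.7501 = 0.3332.
Take the natural log: ln(0.3332) = -1.0991.

-1.0991


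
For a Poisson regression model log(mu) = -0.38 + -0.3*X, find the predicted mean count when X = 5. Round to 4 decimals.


Compute eta = -0.38 + -0.3 * 5 = -1.8800.
Apply inverse link: mu = e^-1.8800 = 0.1526.

0.1526


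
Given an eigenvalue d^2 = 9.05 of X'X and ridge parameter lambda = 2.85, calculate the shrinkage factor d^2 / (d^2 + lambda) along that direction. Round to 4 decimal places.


Denominator = d^2 + lambda = 9.05 + 2.85 = 11.9000.
Shrinkage = 9.05 / 11.9000 = 0.7605.

0.7605


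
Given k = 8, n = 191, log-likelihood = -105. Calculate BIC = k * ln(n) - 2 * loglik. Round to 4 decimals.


ln(191) = 5.252273.
k * ln(n) = 8 * 5.252273 = 42.018184.
-2L = 210.
BIC = 42.018184 + 210 = 252.018184, which rounds to 252.0182.

252.0182


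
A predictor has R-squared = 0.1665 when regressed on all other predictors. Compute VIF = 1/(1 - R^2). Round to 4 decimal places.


VIF = 1 / (1 - 0.1665).
= 1 / 0.8335 = 1.1998.

1.1998


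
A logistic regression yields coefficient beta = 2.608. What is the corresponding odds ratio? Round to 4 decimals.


exp(2.608) = 13.5719.
So the odds ratio is 13.5719.

13.5719


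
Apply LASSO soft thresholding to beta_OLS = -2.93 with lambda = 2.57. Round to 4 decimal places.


|beta_OLS| = 2.93.
lambda = 2.57.
Since |beta| > lambda, coefficient = sign(beta)*(|beta| - lambda) = -0.3600.
Result = -0.3600.

-0.3600


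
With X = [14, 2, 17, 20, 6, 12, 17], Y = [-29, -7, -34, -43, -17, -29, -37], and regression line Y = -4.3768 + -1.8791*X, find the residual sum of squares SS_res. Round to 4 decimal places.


Predicted values from Y = -4.3768 + -1.8791*X.
Residuals: [1.6842, 1.1350, 2.3215, -1.0412, -1.3486, -2.0740, -0.6785].
SSres = 17.1788.

17.1788


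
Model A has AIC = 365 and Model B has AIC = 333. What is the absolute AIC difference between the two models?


|AIC_A - AIC_B| = |365 - 333| = 32.
Model B is preferred (lower AIC).

32


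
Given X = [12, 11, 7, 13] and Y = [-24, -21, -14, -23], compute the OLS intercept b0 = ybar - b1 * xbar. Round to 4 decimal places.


The slope is b1 = -1.6627.
Sample means are xbar = 10.7500 and ybar = -20.5000.
Intercept: b0 = -20.5000 - (-1.6627)(10.7500) = -2.6265.

-2.6265


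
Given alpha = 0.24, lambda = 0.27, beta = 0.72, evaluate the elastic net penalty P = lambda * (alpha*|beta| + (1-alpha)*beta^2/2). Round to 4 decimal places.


L1 component = 0.24 * |0.72| = 0.1728.
L2 component = 0.76 * 0.72^2 / 2 = 0.1970.
Penalty = 0.27 * (0.1728 + 0.1970) = 0.27 * 0.3698 = 0.0998.

0.0998


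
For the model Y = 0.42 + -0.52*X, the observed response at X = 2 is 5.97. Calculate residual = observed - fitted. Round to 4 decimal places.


Predicted = 0.42 + -0.52 * 2 = -0.6200.
Residual = 5.97 - -0.6200 = 6.5900.

6.5900


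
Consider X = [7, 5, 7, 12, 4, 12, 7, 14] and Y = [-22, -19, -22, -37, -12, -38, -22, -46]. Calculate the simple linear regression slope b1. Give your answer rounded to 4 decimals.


First compute the means: xbar = 8.5000, ybar = -27.2500.
Then S_xx = sum((xi - xbar)^2) = 94.0000.
S_xy = sum((xi - xbar)(yi - ybar)) = -296.0000.
b1 = S_xy / S_xx = -296.0000 / 94.0000 = -3.1489.

-3.1489


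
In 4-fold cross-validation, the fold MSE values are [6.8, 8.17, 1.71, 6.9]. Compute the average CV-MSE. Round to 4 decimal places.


Sum of fold MSEs = 23.5800.
Average = 23.5800 / 4 = 5.8950.

5.8950


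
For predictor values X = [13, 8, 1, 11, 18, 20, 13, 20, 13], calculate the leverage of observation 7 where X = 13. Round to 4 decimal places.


Mean of X: xbar = 13.0000.
SXX = 296.0000.
For X = 13: h = 1/9 + (13 - 13.0000)^2/296.0000 = 0.1111.

0.1111


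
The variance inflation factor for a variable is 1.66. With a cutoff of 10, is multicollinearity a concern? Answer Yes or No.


The threshold is 10.
VIF = 1.66 is < 10.
Multicollinearity indication: No.

No


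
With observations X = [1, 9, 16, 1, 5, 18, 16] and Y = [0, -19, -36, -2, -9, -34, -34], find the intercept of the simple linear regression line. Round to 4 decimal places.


Compute b1 = -2.1341 from the OLS formula.
With xbar = 9.4286 and ybar = -19.1429, the intercept is:
b0 = -19.1429 - -2.1341 * 9.4286 = 0.9787.

0.9787


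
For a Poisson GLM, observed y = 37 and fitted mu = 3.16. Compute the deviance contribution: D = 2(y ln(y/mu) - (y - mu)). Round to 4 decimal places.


y/mu = 37/3.16 = 11.708861 (approx.), and ln(37/3.16) = 2.460346.
y * ln(y/mu) = 37 * 2.460346 = 91.032802.
y - mu = 33.84.
D = 2 * (91.032802 - 33.84) = 114.385604, which rounds to 114.3856.

114.3856


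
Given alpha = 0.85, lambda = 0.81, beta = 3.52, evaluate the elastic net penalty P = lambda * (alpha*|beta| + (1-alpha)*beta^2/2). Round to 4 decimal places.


L1 component = 0.85 * |3.52| = 2.9920.
L2 component = 0.15 * 3.52^2 / 2 = 0.9293.
Penalty = 0.81 * (2.9920 + 0.9293) = 0.81 * 3.9213 = 3.1762.

3.1762


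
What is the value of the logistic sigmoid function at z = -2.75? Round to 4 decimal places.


exp(2.7500) = 15.6426.
1 + exp(-z) = 16.6426.
sigmoid = 1/16.6426 = 0.0601.

0.0601


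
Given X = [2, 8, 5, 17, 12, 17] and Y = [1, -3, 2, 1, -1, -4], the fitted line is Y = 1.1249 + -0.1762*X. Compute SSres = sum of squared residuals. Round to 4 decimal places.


Compute predicted values, then residuals = yi - yhat_i.
Residuals: [0.2275, -2.7153, 1.7561, 2.8705, -0.0105, -2.1295].
SSres = sum(residual^2) = 23.2831.

23.2831


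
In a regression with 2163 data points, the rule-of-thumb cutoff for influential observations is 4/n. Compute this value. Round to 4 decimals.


Using the rule of thumb:
Threshold = 4 / 2163 = 0.0018.

0.0018


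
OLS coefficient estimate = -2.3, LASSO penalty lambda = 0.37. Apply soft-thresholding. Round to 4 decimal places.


Check: |-2.3| = 2.3 vs lambda = 0.37.
Since |beta| > lambda, coefficient = sign(beta)*(|beta| - lambda) = -1.9300.
Soft-thresholded coefficient = -1.9300.

-1.9300


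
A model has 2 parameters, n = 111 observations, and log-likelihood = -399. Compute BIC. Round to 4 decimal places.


ln(111) = 4.709530.
k * ln(n) = 2 * 4.709530 = 9.419060.
-2L = 798.
BIC = 9.419060 + 798 = 807.419060, which rounds to 807.4191.

807.4191


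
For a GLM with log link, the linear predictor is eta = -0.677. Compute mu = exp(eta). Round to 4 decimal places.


Apply the inverse link:
mu = e^-0.677 = 0.5081.

0.5081


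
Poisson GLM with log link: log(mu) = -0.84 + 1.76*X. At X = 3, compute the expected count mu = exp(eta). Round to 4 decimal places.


Linear predictor: eta = -0.84 + (1.76)(3) = 4.4400.
Expected count: mu = exp(4.4400) = 84.7749.

84.7749


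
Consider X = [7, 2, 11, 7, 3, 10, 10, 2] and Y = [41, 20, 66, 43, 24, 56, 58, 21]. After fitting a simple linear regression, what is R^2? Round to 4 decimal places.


The fitted line is Y = 9.9847 + 4.7908*X.
SSres = 23.5867, SStot = 2272.8750.
R^2 = 1 - SSres/SStot = 0.9896.

0.9896


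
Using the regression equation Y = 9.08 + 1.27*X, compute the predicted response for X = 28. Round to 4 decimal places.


Plug X = 28 into Y = 9.08 + 1.27*X:
Y = 9.08 + 35.5600 = 44.6400.

44.6400


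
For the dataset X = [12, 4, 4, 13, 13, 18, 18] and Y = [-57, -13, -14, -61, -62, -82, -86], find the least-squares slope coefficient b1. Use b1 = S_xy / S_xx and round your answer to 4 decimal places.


Calculate xbar = 11.7143, ybar = -53.5714.
S_xx = 201.4286, S_xy = -1022.1429.
Using b1 = S_xy / S_xx = -1022.1429 / 201.4286, we get b1 = -5.0745.

-5.0745


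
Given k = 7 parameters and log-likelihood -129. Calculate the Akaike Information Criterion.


Compute:
2k = 2*7 = 14.
-2*loglik = -2*(-129) = 258.
AIC = 14 + 258 = 272.

272


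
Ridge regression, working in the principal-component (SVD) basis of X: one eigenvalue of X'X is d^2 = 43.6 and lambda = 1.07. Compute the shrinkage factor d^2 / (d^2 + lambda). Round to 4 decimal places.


Compute the denominator: 43.6 + 1.07 = 44.6700.
Shrinkage factor = 43.6 / 44.6700 = 0.9760.

0.9760


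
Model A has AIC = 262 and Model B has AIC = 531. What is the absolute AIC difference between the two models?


|AIC_A - AIC_B| = |262 - 531| = 269.
Model A is preferred (lower AIC).

269


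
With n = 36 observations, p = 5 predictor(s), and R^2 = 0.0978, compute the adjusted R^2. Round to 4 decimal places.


Using the formula:
(1 - 0.0978) = 0.9022.
Multiply by 35/30: 0.9022 * 35 = 31.5770, then 31.5770 / 30 = 1.0526.
Adj R^2 = 1 - 1.0526 = -0.0526.

-0.0526


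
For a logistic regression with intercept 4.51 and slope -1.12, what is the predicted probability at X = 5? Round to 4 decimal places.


Linear predictor: z = 4.51 + -1.12 * 5 = -1.0900.
P = 1/(1 + exp(1.0900)) = 1/(1 + 2.9743) = 0.2516.

0.2516


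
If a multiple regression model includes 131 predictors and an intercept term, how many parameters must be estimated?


Total coefficients = number of predictors + 1 (for the intercept).
= 131 + 1 = 132.

132


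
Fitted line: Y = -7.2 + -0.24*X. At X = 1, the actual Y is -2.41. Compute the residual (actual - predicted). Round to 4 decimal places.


Fitted value at X = 1 is yhat = -7.2 + -0.24*1 = -7.4400.
Residual = -2.41 - -7.4400 = 5.0300.

5.0300


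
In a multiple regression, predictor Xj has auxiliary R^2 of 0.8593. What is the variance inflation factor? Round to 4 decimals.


Using VIF = 1/(1 - R^2_j):
1 - 0.8593 = 0.1407.
VIF = 7.1073.

7.1073


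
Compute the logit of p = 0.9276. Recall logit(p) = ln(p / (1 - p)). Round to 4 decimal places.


1 - p = 0.0724.
p/(1-p) = 12.8122.
logit = ln(12.8122) = 2.5504.

2.5504


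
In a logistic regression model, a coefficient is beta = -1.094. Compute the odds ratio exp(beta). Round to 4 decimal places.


The odds ratio is computed as:
OR = e^(-1.094) = 0.3349.

0.3349


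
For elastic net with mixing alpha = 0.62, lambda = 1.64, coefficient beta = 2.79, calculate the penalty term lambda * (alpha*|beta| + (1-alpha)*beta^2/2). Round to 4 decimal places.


Compute:
L1 = 0.62 * 2.79 = 1.7298.
L2 = 0.38 * 2.79^2 / 2 = 1.4790.
Penalty = 1.64 * (1.7298 + 1.4790) = 5.2624.

5.2624


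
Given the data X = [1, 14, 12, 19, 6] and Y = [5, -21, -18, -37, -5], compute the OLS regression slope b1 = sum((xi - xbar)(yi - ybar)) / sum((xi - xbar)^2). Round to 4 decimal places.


The sample means are xbar = 10.4000 and ybar = -15.2000.
Compute S_xx = 197.2000 and S_xy = -447.6000.
Slope b1 = S_xy / S_xx = -447.6000 / 197.2000 = -2.2698.

-2.2698


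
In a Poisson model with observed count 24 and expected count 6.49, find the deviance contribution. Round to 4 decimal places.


Compute y*ln(y/mu) = 24*ln(24/6.49) = 24*1.307791 = 31.386984.
y - mu = 17.51.
D = 2*(31.386984 - (17.51)) = 27.753968, which rounds to 27.7540.

27.7540


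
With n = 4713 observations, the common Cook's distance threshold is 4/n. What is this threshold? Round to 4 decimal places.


Cook's distance cutoff = 4/n = 4/4713.
= 0.0008.

0.0008


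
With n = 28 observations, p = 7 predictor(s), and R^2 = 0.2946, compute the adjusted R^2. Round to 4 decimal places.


Using the formula:
(1 - 0.2946) = 0.7054.
Multiply by 27/20: 0.7054 * 27 = 19.0458, then 19.0458 / 20 = 0.9523.
Adj R^2 = 1 - 0.9523 = 0.0477.

0.0477


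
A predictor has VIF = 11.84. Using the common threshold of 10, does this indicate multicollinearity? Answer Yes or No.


Check: VIF = 11.84 vs threshold = 10.
Since 11.84 >= 10, the answer is Yes.

Yes


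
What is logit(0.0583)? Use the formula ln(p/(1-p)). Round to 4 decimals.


Compute the odds: 0.0583/0.9417 = 0.0619.
Take the natural log: ln(0.0619) = -2.7821.

-2.7821


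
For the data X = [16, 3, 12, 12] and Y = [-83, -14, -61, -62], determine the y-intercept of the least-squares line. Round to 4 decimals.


First find the slope: b1 = -5.3003.
Means: xbar = 10.7500, ybar = -55.0000.
b0 = ybar - b1 * xbar = -55.0000 - -5.3003 * 10.7500 = 1.9780.

1.9780


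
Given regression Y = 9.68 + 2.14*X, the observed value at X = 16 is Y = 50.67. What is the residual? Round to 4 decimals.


Compute yhat = 9.68 + (2.14)(16) = 43.9200.
Residual = actual - predicted = 50.67 - 43.9200 = 6.7500.

6.7500


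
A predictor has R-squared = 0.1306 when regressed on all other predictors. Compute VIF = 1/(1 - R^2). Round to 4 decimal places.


Denominator: 1 - 0.1306 = 0.8694.
VIF = 1 / 0.8694 = 1.1502.

1.1502


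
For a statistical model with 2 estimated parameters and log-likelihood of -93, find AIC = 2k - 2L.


Compute:
2k = 2*2 = 4.
-2*loglik = -2*(-93) = 186.
AIC = 4 + 186 = 190.

190


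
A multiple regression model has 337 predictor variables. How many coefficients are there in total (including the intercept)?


Total coefficients = number of predictors + 1 (for the intercept).
= 337 + 1 = 338.

338


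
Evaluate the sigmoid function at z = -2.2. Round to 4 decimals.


First, exp(2.2000) = 9.0250.
Then sigma(z) = 1/(1 + 9.0250) = 0.0998.

0.0998


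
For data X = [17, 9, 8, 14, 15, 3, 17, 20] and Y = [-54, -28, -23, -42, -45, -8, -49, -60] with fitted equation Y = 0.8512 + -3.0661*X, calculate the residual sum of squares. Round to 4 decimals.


Compute predicted values, then residuals = yi - yhat_i.
Residuals: [-2.7275, -1.2563, 0.6776, 0.0742, 0.1403, 0.3471, 2.2725, 0.4708].
SSres = sum(residual^2) = 15.0083.

15.0083


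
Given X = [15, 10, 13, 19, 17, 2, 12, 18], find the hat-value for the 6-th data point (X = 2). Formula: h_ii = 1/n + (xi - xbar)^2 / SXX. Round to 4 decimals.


Compute xbar = 13.2500 with n = 8 observations.
SXX = 211.5000.
Leverage = 1/8 + (2 - 13.2500)^2/211.5000 = 0.7234.

0.7234


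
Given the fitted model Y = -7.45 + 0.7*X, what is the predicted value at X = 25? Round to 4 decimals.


Plug X = 25 into Y = -7.45 + 0.7*X:
Y = -7.45 + 17.5000 = 10.0500.

10.0500


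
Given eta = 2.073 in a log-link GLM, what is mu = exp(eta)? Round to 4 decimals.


mu = exp(eta) = exp(2.073).
= 7.9486.

7.9486


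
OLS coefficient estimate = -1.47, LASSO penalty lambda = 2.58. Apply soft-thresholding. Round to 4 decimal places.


|beta_OLS| = 1.47.
lambda = 2.58.
Since |beta| <= lambda, the coefficient is set to 0.
Result = 0.0000.

0.0000


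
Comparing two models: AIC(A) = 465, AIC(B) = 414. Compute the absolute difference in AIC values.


Compute |465 - 414| = 51.
Model B has the smaller AIC.

51


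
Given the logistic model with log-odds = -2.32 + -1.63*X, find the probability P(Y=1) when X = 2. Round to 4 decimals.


Compute z = -2.32 + (-1.63)(2) = -5.5800.
exp(-z) = 265.0716.
P = 1/(1 + 265.0716) = 0.0038.

0.0038


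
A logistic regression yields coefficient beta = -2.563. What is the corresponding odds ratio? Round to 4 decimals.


The odds ratio is computed as:
OR = e^(-2.563) = 0.0771.

0.0771


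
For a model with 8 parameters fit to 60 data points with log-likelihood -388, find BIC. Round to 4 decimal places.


ln(60) = 4.094345.
k * ln(n) = 8 * 4.094345 = 32.754760.
-2L = 776.
BIC = 32.754760 + 776 = 808.754760, which rounds to 808.7548.

808.7548


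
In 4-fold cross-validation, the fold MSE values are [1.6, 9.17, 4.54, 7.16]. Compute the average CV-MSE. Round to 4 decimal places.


Add all fold MSEs: 22.4700.
Divide by k = 4: 22.4700/4 = 5.6175.

5.6175


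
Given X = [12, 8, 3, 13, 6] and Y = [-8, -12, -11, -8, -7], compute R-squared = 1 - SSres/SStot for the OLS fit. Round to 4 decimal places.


Fit the OLS line: b0 = -11.0694, b1 = 0.2225.
SSres = 15.3728.
SStot = 18.8000.
R^2 = 1 - 15.3728/18.8000 = 0.1823.

0.1823


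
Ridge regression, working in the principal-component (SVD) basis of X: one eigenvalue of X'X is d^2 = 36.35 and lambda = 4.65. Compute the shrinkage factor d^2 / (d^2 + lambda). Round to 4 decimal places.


Denominator = d^2 + lambda = 36.35 + 4.65 = 41.0000.
Shrinkage = 36.35 / 41.0000 = 0.8866.

0.8866


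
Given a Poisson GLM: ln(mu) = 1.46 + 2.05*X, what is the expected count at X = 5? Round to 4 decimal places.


eta = 1.46 + 2.05 * 5 = 11.7100.
mu = exp(11.7100) = 121783.4809.

121783.4809


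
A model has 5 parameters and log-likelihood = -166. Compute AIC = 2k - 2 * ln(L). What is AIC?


AIC = 2*5 - 2*(-166).
= 10 + 332 = 342.

342


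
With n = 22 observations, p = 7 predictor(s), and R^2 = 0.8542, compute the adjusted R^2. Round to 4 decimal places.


Adjusted R^2 = 1 - (1 - R^2) * (n-1)/(n-p-1).
(1 - R^2) = 0.1458.
(n-1)/(n-p-1) = 21/14.
(1 - R^2) * (n-1) = 0.1458 * 21 = 3.0618.
Divide by (n-p-1): 3.0618 / 14 = 0.2187.
Adj R^2 = 1 - 0.2187 = 0.7813.

0.7813


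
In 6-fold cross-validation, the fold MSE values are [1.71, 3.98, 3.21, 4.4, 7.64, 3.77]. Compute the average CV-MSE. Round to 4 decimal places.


Sum of fold MSEs = 24.7100.
Average = 24.7100 / 6 = 4.1183.

4.1183


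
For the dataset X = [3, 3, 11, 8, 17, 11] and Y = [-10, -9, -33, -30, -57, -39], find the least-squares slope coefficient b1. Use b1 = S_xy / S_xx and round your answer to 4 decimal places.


The sample means are xbar = 8.8333 and ybar = -29.6667.
Compute S_xx = 144.8333 and S_xy = -485.6667.
Slope b1 = S_xy / S_xx = -485.6667 / 144.8333 = -3.3533.

-3.3533


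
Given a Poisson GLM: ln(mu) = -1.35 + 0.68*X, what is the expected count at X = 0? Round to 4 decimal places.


Compute eta = -1.35 + 0.68 * 0 = -1.3500.
Apply inverse link: mu = e^-1.3500 = 0.2592.

0.2592


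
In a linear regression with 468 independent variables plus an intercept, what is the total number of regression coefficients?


Including the intercept, the model has 468 predictor coefficients + 1 intercept.
Total = 469.

469


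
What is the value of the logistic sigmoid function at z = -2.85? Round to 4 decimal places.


First, exp(2.8500) = 17.2878.
Then sigma(z) = 1/(1 + 17.2878) = 0.0547.

0.0547


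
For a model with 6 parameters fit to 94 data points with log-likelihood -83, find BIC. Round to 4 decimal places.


Compute k*ln(n) = 6*ln(94) = 6*4.543295 = 27.259770.
Then -2*loglik = 166.
BIC = 27.259770 + 166 = 193.259770, which rounds to 193.2598.

193.2598


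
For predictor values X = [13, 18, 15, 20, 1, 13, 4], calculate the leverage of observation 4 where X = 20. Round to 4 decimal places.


Mean of X: xbar = 12.0000.
SXX = 296.0000.
For X = 20: h = 1/7 + (20 - 12.0000)^2/296.0000 = 0.3591.

0.3591


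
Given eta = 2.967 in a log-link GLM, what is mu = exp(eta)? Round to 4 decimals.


The inverse log link gives:
mu = exp(2.967) = 19.4335.

19.4335


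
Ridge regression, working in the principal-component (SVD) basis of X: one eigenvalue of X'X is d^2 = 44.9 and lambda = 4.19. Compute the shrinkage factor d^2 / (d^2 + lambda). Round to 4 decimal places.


Denominator = d^2 + lambda = 44.9 + 4.19 = 49.0900.
Shrinkage = 44.9 / 49.0900 = 0.9146.

0.9146


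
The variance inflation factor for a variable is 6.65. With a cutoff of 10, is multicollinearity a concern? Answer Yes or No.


The threshold is 10.
VIF = 6.65 is < 10.
Multicollinearity indication: No.

No


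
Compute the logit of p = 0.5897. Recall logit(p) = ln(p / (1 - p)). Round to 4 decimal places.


1 - p = 0.4103.
p/(1-p) = 1.4372.
logit = ln(1.4372) = 0.3627.

0.3627


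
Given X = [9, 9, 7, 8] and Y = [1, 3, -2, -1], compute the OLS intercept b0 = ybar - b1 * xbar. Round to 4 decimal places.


First find the slope: b1 = 2.0909.
Means: xbar = 8.2500, ybar = 0.2500.
b0 = ybar - b1 * xbar = 0.2500 - 2.0909 * 8.2500 = -17.0000.

-17.0000


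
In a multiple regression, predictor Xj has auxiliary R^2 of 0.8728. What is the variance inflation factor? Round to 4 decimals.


Using VIF = 1/(1 - R^2_j):
1 - 0.8728 = 0.1272.
VIF = 7.8616.

7.8616


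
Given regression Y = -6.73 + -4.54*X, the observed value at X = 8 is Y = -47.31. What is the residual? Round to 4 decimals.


Compute yhat = -6.73 + (-4.54)(8) = -43.0500.
Residual = actual - predicted = -47.31 - -43.0500 = -4.2600.

-4.2600


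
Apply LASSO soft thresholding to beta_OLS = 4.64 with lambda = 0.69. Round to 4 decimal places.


|beta_OLS| = 4.64.
lambda = 0.69.
Since |beta| > lambda, coefficient = sign(beta)*(|beta| - lambda) = 3.9500.
Result = 3.9500.

3.9500


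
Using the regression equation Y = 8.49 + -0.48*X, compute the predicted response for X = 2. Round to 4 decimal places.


Plug X = 2 into Y = 8.49 + -0.48*X:
Y = 8.49 + -0.9600 = 7.5300.

7.5300


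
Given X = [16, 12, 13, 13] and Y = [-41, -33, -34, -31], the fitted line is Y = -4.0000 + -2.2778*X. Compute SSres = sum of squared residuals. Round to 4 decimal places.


Compute predicted values, then residuals = yi - yhat_i.
Residuals: [-0.5552, -1.6664, -0.3886, 2.6114].
SSres = sum(residual^2) = 10.0556.

10.0556


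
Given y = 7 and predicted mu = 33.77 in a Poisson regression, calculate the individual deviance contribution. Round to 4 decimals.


First: ln(7/33.77) = -1.573663.
Then: 7 * -1.573663 = -11.015641.
y - mu = 7 - 33.77 = -26.77.
D = 2(-11.015641 - -26.77) = 31.508718, which rounds to 31.5087.

31.5087


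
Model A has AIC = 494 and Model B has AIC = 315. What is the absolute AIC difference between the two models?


Compute |494 - 315| = 179.
Model B has the smaller AIC.

179


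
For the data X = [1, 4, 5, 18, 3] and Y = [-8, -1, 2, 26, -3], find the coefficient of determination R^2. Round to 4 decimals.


Fit the OLS line: b0 = -8.9354, b1 = 1.9573.
SSres = 2.4672.
SStot = 702.8000.
R^2 = 1 - 2.4672/702.8000 = 0.9965.

0.9965


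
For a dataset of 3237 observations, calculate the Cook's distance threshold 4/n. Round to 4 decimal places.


Using the rule of thumb:
Threshold = 4 / 3237 = 0.0012.

0.0012


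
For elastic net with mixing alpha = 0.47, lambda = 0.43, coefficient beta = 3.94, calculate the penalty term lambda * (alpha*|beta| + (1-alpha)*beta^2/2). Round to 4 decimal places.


Compute:
L1 = 0.47 * 3.94 = 1.8518.
L2 = 0.53 * 3.94^2 / 2 = 4.1138.
Penalty = 0.43 * (1.8518 + 4.1138) = 2.5652.

2.5652


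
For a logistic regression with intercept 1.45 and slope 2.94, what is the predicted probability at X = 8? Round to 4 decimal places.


Compute z = 1.45 + (2.94)(8) = 24.9700.
exp(-z) = 0.0000.
P = 1/(1 + 0.0000) = 1.0000.

1.0000


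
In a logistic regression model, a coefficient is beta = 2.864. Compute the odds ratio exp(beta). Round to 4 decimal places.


exp(2.864) = 17.5315.
So the odds ratio is 17.5315.

17.5315


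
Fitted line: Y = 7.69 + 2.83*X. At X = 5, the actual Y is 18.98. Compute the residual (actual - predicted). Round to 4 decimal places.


Compute yhat = 7.69 + (2.83)(5) = 21.8400.
Residual = actual - predicted = 18.98 - 21.8400 = -2.8600.

-2.8600


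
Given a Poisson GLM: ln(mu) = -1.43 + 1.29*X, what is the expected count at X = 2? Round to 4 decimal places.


Linear predictor: eta = -1.43 + (1.29)(2) = 1.1500.
Expected count: mu = exp(1.1500) = 3.1582.

3.1582


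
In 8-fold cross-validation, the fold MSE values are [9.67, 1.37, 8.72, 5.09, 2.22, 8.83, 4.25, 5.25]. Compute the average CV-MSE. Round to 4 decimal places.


Add all fold MSEs: 45.4000.
Divide by k = 8: 45.4000/8 = 5.6750.

5.6750


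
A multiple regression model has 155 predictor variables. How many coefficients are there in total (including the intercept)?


Total coefficients = number of predictors + 1 (for the intercept).
= 155 + 1 = 156.

156


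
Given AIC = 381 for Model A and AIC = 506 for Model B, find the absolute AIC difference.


Compute |381 - 506| = 125.
Model A has the smaller AIC.

125


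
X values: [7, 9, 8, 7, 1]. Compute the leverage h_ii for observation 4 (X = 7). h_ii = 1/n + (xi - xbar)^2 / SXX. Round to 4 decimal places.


n = 5, xbar = 6.4000.
SXX = sum((xi - xbar)^2) = 39.2000.
h = 1/5 + (7 - 6.4000)^2 / 39.2000 = 0.2092.

0.2092


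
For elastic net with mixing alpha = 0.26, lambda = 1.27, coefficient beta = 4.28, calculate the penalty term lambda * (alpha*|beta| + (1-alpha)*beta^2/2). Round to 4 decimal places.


alpha * |beta| = 0.26 * 4.28 = 1.1128.
(1-alpha) * beta^2/2 = 0.74 * 18.3184/2 = 6.7778.
Total = 1.27 * (1.1128 + 6.7778) = 10.0211.

10.0211


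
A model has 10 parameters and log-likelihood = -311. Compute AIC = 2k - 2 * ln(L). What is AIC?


AIC = 2k - 2*loglik = 2(10) - 2(-311).
= 20 + 622 = 642.

642


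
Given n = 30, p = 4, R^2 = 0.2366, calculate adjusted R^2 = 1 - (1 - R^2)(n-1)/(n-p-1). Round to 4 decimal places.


Using the formula:
(1 - 0.2366) = 0.7634.
Multiply by 29/25: 0.7634 * 29 = 22.1386, then 22.1386 / 25 = 0.8855.
Adj R^2 = 1 - 0.8855 = 0.1145.

0.1145


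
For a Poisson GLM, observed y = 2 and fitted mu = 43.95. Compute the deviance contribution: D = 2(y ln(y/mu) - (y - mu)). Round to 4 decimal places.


First: ln(2/43.95) = -3.089905.
Then: 2 * -3.089905 = -6.179810.
y - mu = 2 - 43.95 = -41.95.
D = 2(-6.179810 - -41.95) = 71.540380, which rounds to 71.5404.

71.5404


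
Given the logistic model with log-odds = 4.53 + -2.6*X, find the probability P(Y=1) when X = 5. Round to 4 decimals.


z = 4.53 + -2.6 * 5 = -8.4700.
Sigmoid: P = 1 / (1 + exp(8.4700)) = 0.0002.

0.0002


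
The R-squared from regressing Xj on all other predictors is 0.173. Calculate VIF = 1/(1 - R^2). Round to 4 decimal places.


VIF = 1 / (1 - 0.173).
= 1 / 0.827 = 1.2092.

1.2092


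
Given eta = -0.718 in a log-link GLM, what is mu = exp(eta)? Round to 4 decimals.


mu = exp(eta) = exp(-0.718).
= 0.4877.

0.4877


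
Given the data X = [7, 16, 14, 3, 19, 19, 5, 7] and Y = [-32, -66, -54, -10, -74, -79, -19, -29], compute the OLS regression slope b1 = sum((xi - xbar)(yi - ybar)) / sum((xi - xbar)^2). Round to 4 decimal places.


First compute the means: xbar = 11.2500, ybar = -45.3750.
Then S_xx = sum((xi - xbar)^2) = 293.5000.
S_xy = sum((xi - xbar)(yi - ybar)) = -1187.2500.
b1 = S_xy / S_xx = -1187.2500 / 293.5000 = -4.0451.

-4.0451


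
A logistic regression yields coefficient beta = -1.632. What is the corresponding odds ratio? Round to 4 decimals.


The odds ratio is computed as:
OR = e^(-1.632) = 0.1955.

0.1955


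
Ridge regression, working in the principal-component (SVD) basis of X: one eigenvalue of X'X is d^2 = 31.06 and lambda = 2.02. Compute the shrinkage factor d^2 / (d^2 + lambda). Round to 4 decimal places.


Compute the denominator: 31.06 + 2.02 = 33.0800.
Shrinkage factor = 31.06 / 33.0800 = 0.9389.

0.9389


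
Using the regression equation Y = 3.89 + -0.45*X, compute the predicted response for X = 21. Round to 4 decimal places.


Predicted value:
Y = 3.89 + (-0.45)(21) = 3.89 + -9.4500 = -5.5600.

-5.5600


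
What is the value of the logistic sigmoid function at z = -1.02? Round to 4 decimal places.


Compute exp(1.0200) = 2.7732.
Sigmoid = 1 / (1 + 2.7732) = 1 / 3.7732 = 0.2650.

0.2650


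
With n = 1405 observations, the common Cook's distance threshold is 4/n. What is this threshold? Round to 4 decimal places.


Cook's distance cutoff = 4/n = 4/1405.
= 0.0028.

0.0028


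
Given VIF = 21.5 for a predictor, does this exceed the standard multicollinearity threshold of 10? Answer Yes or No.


Check: VIF = 21.5 vs threshold = 10.
Since 21.5 >= 10, the answer is Yes.

Yes


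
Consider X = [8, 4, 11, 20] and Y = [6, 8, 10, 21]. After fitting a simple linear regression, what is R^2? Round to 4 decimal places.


Fit the OLS line: b0 = 1.4685, b1 = 0.9099.
SSres = 19.8739.
SStot = 134.7500.
R^2 = 1 - 19.8739/134.7500 = 0.8525.

0.8525


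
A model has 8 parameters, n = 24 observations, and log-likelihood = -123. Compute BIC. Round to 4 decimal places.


Compute k*ln(n) = 8*ln(24) = 8*3.178054 = 25.424432.
Then -2*loglik = 246.
BIC = 25.424432 + 246 = 271.424432, which rounds to 271.4244.

271.4244


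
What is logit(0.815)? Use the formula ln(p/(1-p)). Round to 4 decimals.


The odds are p/(1-p) = 0.815 / 0.185 = 4.4054.
logit(p) = ln(4.4054) = 1.4828.

1.4828


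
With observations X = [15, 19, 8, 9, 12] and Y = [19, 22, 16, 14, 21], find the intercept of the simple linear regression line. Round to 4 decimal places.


The slope is b1 = 0.6133.
Sample means are xbar = 12.6000 and ybar = 18.4000.
Intercept: b0 = 18.4000 - (0.6133)(12.6000) = 10.6724.

10.6724


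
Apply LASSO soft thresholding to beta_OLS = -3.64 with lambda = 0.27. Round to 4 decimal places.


Check: |-3.64| = 3.64 vs lambda = 0.27.
Since |beta| > lambda, coefficient = sign(beta)*(|beta| - lambda) = -3.3700.
Soft-thresholded coefficient = -3.3700.

-3.3700


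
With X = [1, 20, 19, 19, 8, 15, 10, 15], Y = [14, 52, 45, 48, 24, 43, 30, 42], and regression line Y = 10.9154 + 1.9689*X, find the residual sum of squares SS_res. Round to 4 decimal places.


For each point, residual = actual - predicted.
Residuals: [1.1157, 1.7066, -3.3245, -0.3245, -2.6666, 2.5511, -0.6044, 1.5511].
Sum of squared residuals = 31.7049.

31.7049


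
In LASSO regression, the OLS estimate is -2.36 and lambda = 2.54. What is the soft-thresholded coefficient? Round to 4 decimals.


Check: |-2.36| = 2.36 vs lambda = 2.54.
Since |beta| <= lambda, the coefficient is set to 0.
Soft-thresholded coefficient = 0.0000.

0.0000


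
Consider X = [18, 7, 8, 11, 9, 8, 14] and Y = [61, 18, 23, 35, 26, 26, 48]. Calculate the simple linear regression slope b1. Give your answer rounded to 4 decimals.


The sample means are xbar = 10.7143 and ybar = 33.8571.
Compute S_xx = 95.4286 and S_xy = 367.7143.
Slope b1 = S_xy / S_xx = 367.7143 / 95.4286 = 3.8533.

3.8533


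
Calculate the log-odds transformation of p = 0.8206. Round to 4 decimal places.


The odds are p/(1-p) = 0.8206 / 0.1794 = 4.5741.
logit(p) = ln(4.5741) = 1.5204.

1.5204


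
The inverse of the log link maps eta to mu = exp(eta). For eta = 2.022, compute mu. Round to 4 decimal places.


mu = exp(eta) = exp(2.022).
= 7.5534.

7.5534


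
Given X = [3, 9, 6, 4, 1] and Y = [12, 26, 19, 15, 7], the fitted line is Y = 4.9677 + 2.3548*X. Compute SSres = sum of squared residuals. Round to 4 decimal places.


Predicted values from Y = 4.9677 + 2.3548*X.
Residuals: [-0.0321, -0.1609, -0.0965, 0.6131, -0.3225].
SSres = 0.5161.

0.5161


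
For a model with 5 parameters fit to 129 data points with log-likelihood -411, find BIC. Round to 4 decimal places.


k * ln(n) = 5 * ln(129) = 5 * 4.859812 = 24.299060.
-2 * loglik = -2 * (-411) = 822.
BIC = 24.299060 + 822 = 846.299060, which rounds to 846.2991.

846.2991


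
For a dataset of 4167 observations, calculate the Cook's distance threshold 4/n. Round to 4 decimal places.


The threshold is 4/n.
4/4167 = 0.0010.

0.0010


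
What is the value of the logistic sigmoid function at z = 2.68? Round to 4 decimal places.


Compute exp(-2.6800) = 0.0686.
Sigmoid = 1 / (1 + 0.0686) = 1 / 1.0686 = 0.9358.

0.9358


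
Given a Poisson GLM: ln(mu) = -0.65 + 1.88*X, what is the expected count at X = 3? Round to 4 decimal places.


eta = -0.65 + 1.88 * 3 = 4.9900.
mu = exp(4.9900) = 146.9364.

146.9364


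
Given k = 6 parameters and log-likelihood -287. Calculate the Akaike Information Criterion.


AIC = 2*6 - 2*(-287).
= 12 + 574 = 586.

586


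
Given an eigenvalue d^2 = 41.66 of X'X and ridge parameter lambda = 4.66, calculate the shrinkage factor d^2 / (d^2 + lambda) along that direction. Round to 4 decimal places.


Denominator = d^2 + lambda = 41.66 + 4.66 = 46.3200.
Shrinkage = 41.66 / 46.3200 = 0.8994.

0.8994


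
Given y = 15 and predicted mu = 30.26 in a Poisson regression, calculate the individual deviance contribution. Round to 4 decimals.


Compute y*ln(y/mu) = 15*ln(15/30.26) = 15*-0.701777 = -10.526655.
y - mu = -15.26.
D = 2*(-10.526655 - (-15.26)) = 9.466690, which rounds to 9.4667.

9.4667


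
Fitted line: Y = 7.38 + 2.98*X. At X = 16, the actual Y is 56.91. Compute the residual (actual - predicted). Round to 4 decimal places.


Fitted value at X = 16 is yhat = 7.38 + 2.98*16 = 55.0600.
Residual = 56.91 - 55.0600 = 1.8500.

1.8500


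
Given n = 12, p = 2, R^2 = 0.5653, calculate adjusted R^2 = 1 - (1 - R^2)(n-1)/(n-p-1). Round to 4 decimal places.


Using the formula:
(1 - 0.5653) = 0.4347.
Multiply by 11/9: 0.4347 * 11 = 4.7817, then 4.7817 / 9 = 0.5313.
Adj R^2 = 1 - 0.5313 = 0.4687.

0.4687


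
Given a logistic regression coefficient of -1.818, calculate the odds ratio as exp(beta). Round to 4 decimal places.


The odds ratio is computed as:
OR = e^(-1.818) = 0.1624.

0.1624


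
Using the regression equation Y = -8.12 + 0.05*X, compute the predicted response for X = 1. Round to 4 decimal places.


Plug X = 1 into Y = -8.12 + 0.05*X:
Y = -8.12 + 0.0500 = -8.0700.

-8.0700


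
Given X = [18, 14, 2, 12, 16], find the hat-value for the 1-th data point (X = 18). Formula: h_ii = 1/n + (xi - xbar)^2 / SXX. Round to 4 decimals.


n = 5, xbar = 12.4000.
SXX = sum((xi - xbar)^2) = 155.2000.
h = 1/5 + (18 - 12.4000)^2 / 155.2000 = 0.4021.

0.4021


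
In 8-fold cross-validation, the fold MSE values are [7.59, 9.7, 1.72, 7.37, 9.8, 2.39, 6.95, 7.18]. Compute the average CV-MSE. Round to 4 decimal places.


Add all fold MSEs: 52.7000.
Divide by k = 8: 52.7000/8 = 6.5875.

6.5875


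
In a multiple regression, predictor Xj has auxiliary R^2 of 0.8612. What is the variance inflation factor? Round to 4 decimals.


Denominator: 1 - 0.8612 = 0.1388.
VIF = 1 / 0.1388 = 7.2046.

7.2046


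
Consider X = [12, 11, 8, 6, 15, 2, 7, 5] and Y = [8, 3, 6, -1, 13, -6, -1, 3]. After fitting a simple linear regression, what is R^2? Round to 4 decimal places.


Fit the OLS line: b0 = -7.2794, b1 = 1.2611.
SSres = 50.4534.
SStot = 246.8750.
R^2 = 1 - 50.4534/246.8750 = 0.7956.

0.7956


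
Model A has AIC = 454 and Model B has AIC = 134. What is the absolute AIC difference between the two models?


Compute |454 - 134| = 320.
Model B has the smaller AIC.

320


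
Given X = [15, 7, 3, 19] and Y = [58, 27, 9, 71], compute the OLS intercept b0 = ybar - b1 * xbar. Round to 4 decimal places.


First find the slope: b1 = 3.8750.
Means: xbar = 11.0000, ybar = 41.2500.
b0 = ybar - b1 * xbar = 41.2500 - 3.8750 * 11.0000 = -1.3750.

-1.3750


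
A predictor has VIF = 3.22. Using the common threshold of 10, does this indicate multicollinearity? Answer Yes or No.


The threshold is 10.
VIF = 3.22 is < 10.
Multicollinearity indication: No.

No


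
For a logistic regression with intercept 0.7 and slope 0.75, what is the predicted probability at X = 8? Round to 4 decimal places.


Linear predictor: z = 0.7 + 0.75 * 8 = 6.7000.
P = 1/(1 + exp(-6.7000)) = 1/(1 + 0.0012) = 0.9988.

0.9988


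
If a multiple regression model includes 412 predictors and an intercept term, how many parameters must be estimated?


Total coefficients = number of predictors + 1 (for the intercept).
= 412 + 1 = 413.

413


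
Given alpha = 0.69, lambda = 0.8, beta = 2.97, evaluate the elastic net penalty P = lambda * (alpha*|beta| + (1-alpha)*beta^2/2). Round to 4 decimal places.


alpha * |beta| = 0.69 * 2.97 = 2.0493.
(1-alpha) * beta^2/2 = 0.31 * 8.8209/2 = 1.3672.
Total = 0.8 * (2.0493 + 1.3672) = 2.7332.

2.7332


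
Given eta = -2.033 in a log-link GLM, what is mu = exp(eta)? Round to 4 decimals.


mu = exp(eta) = exp(-2.033).
= 0.1309.

0.1309


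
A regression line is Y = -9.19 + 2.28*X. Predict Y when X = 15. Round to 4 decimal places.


Plug X = 15 into Y = -9.19 + 2.28*X:
Y = -9.19 + 34.2000 = 25.0100.

25.0100


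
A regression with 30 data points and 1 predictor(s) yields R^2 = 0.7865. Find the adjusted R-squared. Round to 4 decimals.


Adjusted R^2 = 1 - (1 - R^2) * (n-1)/(n-p-1).
(1 - R^2) = 0.2135.
(n-1)/(n-p-1) = 29/28.
(1 - R^2) * (n-1) = 0.2135 * 29 = 6.1915.
Divide by (n-p-1): 6.1915 / 28 = 0.2211.
Adj R^2 = 1 - 0.2211 = 0.7789.

0.7789


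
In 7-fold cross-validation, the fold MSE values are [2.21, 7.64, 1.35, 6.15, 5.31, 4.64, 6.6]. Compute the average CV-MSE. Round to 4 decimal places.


Total MSE across folds = 33.9000.
CV-MSE = 33.9000/7 = 4.8429.

4.8429


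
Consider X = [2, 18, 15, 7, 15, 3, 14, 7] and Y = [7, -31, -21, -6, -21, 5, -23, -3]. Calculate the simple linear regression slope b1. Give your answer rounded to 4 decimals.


Calculate xbar = 10.1250, ybar = -11.6250.
S_xx = 260.8750, S_xy = -602.3750.
Using b1 = S_xy / S_xx = -602.3750 / 260.8750, we get b1 = -2.3091.

-2.3091


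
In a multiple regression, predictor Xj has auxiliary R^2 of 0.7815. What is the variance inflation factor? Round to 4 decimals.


Denominator: 1 - 0.7815 = 0.2185.
VIF = 1 / 0.2185 = 4.5767.

4.5767


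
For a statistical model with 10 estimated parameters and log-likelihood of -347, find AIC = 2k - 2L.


AIC = 2k - 2*loglik = 2(10) - 2(-347).
= 20 + 694 = 714.

714


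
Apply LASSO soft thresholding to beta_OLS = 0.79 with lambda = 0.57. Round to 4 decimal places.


Absolute value: |0.79| = 0.79.
Compare to lambda = 0.57.
Since |beta| > lambda, coefficient = sign(beta)*(|beta| - lambda) = 0.2200.

0.2200


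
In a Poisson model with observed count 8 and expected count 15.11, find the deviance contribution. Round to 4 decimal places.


First: ln(8/15.11) = -0.635915.
Then: 8 * -0.635915 = -5.087320.
y - mu = 8 - 15.11 = -7.11.
D = 2(-5.087320 - -7.11) = 4.045360, which rounds to 4.0454.

4.0454


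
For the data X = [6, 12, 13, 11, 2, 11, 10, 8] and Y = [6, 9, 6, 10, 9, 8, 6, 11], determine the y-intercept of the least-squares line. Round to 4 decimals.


The slope is b1 = -0.0767.
Sample means are xbar = 9.1250 and ybar = 8.1250.
Intercept: b0 = 8.1250 - (-0.0767)(9.1250) = 8.8250.

8.8250


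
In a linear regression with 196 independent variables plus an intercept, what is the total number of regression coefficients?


Including the intercept, the model has 196 predictor coefficients + 1 intercept.
Total = 197.

197


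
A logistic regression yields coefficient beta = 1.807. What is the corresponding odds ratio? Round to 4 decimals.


exp(1.807) = 6.0921.
So the odds ratio is 6.0921.

6.0921


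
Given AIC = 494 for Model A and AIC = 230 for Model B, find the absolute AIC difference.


Absolute difference = |494 - 230| = 264.
The model with lower AIC (B) is preferred.

264


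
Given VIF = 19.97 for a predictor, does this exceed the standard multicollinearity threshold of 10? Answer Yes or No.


Check: VIF = 19.97 vs threshold = 10.
Since 19.97 >= 10, the answer is Yes.

Yes
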